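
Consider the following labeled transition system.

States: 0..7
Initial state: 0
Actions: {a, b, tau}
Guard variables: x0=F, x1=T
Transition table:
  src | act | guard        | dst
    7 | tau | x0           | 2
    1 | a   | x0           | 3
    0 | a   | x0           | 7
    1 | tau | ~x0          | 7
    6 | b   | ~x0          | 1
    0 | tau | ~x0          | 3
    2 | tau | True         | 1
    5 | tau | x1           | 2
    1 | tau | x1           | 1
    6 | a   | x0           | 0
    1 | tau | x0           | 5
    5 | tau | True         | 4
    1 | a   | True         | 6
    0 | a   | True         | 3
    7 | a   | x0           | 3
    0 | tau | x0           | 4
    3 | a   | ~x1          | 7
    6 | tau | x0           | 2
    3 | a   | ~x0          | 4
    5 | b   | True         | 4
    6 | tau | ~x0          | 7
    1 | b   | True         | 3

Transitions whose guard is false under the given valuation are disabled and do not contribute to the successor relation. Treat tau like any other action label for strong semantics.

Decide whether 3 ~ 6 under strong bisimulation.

Bisimulation quotient by refinement:
  round 0: {{0,1,2,3,4,5,6,7}}
  round 1: {{0},{1},{2},{3},{4,7},{5,6}}
  round 2: {{0},{1},{2},{3},{4,7},{5},{6}}
stable after 3 split(s): 7 block(s)
3∈{3}, 6∈{6}

Answer: NOT BISIMILAR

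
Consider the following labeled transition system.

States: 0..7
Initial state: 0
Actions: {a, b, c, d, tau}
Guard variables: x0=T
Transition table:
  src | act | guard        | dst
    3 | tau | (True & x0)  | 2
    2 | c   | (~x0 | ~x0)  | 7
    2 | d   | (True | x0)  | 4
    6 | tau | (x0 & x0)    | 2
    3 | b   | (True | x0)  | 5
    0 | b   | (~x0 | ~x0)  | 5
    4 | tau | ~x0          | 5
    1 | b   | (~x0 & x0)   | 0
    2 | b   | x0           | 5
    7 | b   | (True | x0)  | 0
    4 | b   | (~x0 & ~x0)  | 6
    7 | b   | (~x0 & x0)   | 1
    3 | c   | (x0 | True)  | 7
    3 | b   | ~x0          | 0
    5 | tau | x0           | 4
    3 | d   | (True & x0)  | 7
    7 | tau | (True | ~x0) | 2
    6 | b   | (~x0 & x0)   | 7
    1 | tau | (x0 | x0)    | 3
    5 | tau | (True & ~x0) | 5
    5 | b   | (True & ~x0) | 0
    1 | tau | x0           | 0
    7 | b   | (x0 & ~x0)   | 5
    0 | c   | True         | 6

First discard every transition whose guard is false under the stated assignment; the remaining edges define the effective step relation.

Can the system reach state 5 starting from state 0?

Answer: REACHABLE

Working:
13 transition(s) survive guard evaluation.
L0 = {0}
L1 = {6}  cumulative {0,6}
L2 = {2}  cumulative {0,2,6}
L3 = {4,5}  cumulative {0,2,4,5,6}
Reachable = {0,2,4,5,6}
Path to 5: c·tau·b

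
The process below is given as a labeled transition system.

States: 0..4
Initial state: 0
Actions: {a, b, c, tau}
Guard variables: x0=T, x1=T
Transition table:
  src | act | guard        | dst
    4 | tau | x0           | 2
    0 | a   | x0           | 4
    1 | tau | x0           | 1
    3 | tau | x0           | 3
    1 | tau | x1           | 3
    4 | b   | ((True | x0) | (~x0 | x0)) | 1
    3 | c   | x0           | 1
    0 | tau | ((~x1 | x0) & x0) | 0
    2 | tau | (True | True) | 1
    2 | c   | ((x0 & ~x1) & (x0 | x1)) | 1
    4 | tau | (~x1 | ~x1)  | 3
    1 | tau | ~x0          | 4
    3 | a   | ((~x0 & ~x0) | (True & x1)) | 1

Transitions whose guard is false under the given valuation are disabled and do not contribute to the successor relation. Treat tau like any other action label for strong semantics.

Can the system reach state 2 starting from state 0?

After dropping false guards: 10 live edges.
Layer 0: {0}
Layer 1: {4}  total {0,4}
Layer 2: {1,2}  total {0,1,2,4}
Layer 3: {3}  total {0,1,2,3,4}
Reachable = {0,1,2,3,4}
trace reaching 2: a·tau

Answer: REACHABLE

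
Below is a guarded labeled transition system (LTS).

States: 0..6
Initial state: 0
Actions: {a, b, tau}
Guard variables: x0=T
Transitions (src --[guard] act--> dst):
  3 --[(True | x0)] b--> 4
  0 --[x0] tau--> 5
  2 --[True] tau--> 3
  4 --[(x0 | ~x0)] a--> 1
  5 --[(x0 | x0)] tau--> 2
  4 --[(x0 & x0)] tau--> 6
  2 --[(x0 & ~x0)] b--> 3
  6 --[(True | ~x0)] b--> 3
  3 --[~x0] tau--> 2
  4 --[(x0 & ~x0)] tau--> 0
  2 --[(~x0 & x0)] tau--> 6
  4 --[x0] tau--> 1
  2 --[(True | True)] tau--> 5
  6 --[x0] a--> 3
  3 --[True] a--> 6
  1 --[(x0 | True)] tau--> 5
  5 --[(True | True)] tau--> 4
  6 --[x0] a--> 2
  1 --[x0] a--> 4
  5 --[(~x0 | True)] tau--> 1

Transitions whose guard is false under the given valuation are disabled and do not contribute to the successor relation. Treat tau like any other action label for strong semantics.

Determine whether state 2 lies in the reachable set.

Answer: REACHABLE

Analysis:
After dropping false guards: 16 live edges.
depth 0: {0}
depth 1: {5}  total {0,5}
depth 2: {1,2,4}  total {0,1,2,4,5}
depth 3: {3,6}  total {0,1,2,3,4,5,6}
Reach set: {0,1,2,3,4,5,6}
trace reaching 2: tau·tau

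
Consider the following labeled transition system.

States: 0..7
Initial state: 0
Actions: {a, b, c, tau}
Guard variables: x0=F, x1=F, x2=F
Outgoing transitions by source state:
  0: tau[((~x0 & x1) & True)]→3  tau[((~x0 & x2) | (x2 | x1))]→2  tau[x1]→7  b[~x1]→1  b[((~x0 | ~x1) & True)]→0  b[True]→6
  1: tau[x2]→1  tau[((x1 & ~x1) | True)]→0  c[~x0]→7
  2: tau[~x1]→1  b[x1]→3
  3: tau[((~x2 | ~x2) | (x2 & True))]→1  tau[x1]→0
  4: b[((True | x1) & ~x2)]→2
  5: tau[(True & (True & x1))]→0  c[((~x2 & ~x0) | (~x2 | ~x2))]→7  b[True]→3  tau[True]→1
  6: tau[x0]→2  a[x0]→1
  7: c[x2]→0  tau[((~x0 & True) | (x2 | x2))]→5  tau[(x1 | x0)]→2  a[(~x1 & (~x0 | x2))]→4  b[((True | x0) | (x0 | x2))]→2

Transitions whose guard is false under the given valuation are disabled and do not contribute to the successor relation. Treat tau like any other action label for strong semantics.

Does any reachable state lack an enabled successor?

R = {0,1,2,3,4,5,6,7}
  0: b→0  b→1  b→6  [deg 3]
  1: c→7  tau→0  [deg 2]
  2: tau→1  [deg 1]
  3: tau→1  [deg 1]
  4: b→2  [deg 1]
  5: b→3  c→7  tau→1  [deg 3]
  6: ∅  [deadlock]
  7: a→4  b→2  tau→5  [deg 3]
Path to 6: b

Answer: DEADLOCK at state 6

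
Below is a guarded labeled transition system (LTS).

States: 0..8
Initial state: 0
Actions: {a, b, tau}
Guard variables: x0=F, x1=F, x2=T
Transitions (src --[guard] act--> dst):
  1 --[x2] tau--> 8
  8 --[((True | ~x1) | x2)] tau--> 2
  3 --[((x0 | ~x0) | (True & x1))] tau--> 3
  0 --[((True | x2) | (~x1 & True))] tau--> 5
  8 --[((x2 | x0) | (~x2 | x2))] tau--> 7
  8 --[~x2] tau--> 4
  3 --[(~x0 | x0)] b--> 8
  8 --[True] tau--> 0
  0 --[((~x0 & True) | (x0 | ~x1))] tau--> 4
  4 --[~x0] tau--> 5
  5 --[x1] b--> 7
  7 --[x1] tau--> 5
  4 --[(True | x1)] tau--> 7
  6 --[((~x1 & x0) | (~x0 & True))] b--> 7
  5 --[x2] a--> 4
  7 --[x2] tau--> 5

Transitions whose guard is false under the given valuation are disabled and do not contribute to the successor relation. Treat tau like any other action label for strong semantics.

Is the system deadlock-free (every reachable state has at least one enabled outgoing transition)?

Answer: DEADLOCK-FREE

Analysis:
Reachable = {0,4,5,7}
  0: tau→4  tau→5  [2 exit(s)]
  4: tau→5  tau→7  [2 exit(s)]
  5: a→4  [1 exit(s)]
  7: tau→5  [1 exit(s)]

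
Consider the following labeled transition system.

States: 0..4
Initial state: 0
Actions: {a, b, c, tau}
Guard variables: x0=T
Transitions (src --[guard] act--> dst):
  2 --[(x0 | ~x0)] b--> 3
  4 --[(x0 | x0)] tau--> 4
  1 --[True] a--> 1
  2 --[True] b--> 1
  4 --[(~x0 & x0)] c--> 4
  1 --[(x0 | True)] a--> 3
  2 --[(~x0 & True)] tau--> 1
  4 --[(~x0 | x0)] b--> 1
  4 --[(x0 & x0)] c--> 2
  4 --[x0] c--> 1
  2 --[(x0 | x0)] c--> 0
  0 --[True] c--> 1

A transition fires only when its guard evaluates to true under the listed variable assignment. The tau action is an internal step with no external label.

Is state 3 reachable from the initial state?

After dropping false guards: 10 live edges.
L0 = {0}
L1 = {1}  cumulative {0,1}
L2 = {3}  cumulative {0,1,3}
Reach set: {0,1,3}
witness 3: c·a

Answer: REACHABLE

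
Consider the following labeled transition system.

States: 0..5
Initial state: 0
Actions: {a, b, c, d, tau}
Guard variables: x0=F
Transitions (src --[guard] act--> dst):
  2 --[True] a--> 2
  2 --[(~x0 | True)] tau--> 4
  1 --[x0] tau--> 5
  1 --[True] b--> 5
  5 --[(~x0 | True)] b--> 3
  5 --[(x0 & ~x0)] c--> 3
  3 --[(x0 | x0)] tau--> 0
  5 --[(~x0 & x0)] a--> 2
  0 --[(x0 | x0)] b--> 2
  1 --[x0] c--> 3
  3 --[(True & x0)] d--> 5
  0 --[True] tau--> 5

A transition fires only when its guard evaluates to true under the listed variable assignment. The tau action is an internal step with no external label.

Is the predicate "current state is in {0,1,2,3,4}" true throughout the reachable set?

Allowed set {0,1,2,3,4}
R = {0,3,5}
  0: safe
  3: safe
  5: ✗ unsafe
witness against invariant: tau → 5

Answer: INVARIANT VIOLATED at state 5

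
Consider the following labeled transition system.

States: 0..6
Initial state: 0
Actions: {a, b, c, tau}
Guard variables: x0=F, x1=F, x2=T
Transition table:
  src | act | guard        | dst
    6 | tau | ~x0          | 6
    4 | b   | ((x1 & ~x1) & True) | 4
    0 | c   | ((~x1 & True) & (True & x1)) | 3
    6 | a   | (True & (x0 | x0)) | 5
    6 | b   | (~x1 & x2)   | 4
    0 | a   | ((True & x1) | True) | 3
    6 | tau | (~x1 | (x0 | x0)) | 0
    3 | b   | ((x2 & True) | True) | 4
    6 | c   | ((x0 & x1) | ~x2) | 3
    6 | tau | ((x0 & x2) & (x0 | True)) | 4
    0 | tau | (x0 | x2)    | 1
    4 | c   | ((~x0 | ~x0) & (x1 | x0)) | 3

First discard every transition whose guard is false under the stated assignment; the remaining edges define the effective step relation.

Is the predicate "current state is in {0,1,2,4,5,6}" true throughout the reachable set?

Inv-set: {0,1,2,4,5,6}
Reach set: {0,1,3,4}
  0: safe
  1: safe
  3: VIOLATES
  4: safe
counterexample path to 3: a

Answer: INVARIANT VIOLATED at state 3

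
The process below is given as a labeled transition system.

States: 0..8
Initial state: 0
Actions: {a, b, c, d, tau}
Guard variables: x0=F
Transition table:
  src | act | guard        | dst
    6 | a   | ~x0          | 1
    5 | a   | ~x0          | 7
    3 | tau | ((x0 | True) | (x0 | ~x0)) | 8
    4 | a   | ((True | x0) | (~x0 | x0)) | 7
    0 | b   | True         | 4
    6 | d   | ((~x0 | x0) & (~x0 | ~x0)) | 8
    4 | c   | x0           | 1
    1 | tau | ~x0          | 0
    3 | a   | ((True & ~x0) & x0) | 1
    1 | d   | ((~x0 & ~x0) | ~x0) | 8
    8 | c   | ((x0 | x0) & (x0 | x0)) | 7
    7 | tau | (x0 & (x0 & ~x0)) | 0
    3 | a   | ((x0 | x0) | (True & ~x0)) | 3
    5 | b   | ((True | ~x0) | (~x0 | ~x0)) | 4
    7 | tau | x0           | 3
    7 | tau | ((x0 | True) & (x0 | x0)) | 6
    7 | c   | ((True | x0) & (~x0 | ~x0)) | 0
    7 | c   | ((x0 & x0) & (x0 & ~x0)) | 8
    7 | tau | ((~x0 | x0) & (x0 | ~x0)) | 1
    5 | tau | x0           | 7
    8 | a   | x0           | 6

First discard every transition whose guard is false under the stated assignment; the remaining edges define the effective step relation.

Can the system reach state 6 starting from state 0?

12 transition(s) survive guard evaluation.
L0 = {0}
L1 = {4}  cumulative {0,4}
L2 = {7}  cumulative {0,4,7}
L3 = {1}  cumulative {0,1,4,7}
L4 = {8}  cumulative {0,1,4,7,8}
R = {0,1,4,7,8}

Answer: UNREACHABLE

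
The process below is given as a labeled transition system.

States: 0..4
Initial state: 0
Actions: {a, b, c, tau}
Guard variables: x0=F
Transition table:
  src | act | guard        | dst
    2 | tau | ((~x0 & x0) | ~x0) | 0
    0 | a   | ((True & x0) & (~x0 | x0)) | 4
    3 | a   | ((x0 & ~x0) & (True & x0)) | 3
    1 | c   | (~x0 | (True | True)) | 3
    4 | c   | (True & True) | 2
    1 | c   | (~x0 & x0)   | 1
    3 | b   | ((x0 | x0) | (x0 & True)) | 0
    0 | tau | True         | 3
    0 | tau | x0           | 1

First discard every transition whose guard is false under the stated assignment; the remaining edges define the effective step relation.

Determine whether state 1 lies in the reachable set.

Answer: UNREACHABLE

Trace:
4 transition(s) survive guard evaluation.
L0 = {0}
L1 = {3}  now seen {0,3}
Reach set: {0,3}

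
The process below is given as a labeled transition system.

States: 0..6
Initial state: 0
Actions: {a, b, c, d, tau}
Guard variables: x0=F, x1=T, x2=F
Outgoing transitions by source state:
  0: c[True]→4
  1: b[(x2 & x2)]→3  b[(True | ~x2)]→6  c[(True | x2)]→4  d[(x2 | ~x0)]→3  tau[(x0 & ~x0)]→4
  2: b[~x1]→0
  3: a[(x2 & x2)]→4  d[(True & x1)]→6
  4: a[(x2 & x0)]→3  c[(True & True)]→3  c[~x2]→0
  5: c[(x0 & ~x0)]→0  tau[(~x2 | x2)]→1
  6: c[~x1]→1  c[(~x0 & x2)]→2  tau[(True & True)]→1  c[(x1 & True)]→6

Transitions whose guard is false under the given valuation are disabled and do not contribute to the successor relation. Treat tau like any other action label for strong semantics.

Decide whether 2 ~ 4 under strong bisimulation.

Bisimulation quotient by refinement:
  round 0: {{0,1,2,3,4,5,6}}
  round 1: {{0,4},{1},{2},{3},{5},{6}}
  round 2: {{0},{1},{2},{3},{4},{5},{6}}
7 equivalence class(es) (converged in 3)
class of 2: {2}; class of 4: {4}

Answer: NOT BISIMILAR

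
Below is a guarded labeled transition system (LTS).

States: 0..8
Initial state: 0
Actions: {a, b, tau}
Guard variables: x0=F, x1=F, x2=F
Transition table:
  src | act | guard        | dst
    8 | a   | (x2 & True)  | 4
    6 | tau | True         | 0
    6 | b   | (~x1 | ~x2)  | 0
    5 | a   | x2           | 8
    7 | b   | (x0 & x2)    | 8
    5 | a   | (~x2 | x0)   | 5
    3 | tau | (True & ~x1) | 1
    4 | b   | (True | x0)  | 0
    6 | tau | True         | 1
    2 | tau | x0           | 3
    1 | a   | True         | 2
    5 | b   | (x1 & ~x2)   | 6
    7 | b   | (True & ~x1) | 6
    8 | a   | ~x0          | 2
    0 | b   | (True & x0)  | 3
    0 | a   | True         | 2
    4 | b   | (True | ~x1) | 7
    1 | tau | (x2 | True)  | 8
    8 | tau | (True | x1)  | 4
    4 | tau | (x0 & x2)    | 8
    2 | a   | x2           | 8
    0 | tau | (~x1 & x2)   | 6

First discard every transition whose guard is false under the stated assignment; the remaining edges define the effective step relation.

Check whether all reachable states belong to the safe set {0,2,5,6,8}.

Answer: INVARIANT HOLDS

Analysis:
Inv-set: {0,2,5,6,8}
Reach set: {0,2}
  0: ✓
  2: ✓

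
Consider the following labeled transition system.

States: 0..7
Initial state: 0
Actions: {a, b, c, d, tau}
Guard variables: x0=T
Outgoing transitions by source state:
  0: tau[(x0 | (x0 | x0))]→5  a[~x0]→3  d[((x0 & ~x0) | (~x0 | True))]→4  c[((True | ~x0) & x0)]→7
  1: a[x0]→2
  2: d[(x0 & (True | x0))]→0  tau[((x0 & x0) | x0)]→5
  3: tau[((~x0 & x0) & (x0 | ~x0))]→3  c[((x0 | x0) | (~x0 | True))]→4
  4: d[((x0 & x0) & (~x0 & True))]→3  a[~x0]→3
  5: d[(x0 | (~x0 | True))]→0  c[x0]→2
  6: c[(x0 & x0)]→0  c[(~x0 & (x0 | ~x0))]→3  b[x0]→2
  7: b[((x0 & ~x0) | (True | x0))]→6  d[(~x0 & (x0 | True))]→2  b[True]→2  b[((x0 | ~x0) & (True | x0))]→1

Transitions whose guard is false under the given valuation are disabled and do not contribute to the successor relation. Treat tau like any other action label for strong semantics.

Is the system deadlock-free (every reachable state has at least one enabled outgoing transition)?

Reachable = {0,1,2,4,5,6,7}
  0: c→7  d→4  tau→5  [3 out]
  1: a→2  [1 out]
  2: d→0  tau→5  [2 out]
  4: ∅  [no exit]
  5: c→2  d→0  [2 out]
  6: b→2  c→0  [2 out]
  7: b→1  b→2  b→6  [3 out]
trace reaching 4: d

Answer: DEADLOCK at state 4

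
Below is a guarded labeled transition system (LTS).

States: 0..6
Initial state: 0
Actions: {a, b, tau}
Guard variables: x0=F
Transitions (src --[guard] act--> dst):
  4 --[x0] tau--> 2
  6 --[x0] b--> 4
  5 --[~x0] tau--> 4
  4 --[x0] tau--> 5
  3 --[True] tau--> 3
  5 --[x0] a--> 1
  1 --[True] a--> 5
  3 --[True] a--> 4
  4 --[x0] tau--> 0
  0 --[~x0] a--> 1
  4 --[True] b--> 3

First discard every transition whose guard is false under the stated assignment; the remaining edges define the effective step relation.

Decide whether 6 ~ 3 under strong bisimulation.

Bisimulation quotient by refinement:
  π0 = {{0,1,2,3,4,5,6}}
  π1 = {{0,1},{2,6},{3},{4},{5}}
  π2 = {{0},{1},{2,6},{3},{4},{5}}
stable after 3 split(s): 6 block(s)
class of 6: {2,6}; class of 3: {3}

Answer: NOT BISIMILAR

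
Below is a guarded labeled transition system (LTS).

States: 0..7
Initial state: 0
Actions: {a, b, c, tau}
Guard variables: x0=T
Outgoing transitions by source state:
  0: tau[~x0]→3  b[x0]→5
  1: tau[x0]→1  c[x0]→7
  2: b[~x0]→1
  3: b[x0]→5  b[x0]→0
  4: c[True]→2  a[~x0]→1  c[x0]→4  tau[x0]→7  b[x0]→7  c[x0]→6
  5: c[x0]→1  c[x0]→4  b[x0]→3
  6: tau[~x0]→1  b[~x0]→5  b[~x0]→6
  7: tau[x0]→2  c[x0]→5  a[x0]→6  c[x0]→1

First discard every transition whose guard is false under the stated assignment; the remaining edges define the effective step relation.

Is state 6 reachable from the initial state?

Answer: REACHABLE

Working:
After dropping false guards: 17 live edges.
depth 0: {0}
depth 1: {5}  cumulative {0,5}
depth 2: {1,3,4}  cumulative {0,1,3,4,5}
depth 3: {2,6,7}  cumulative {0,1,2,3,4,5,6,7}
R = {0,1,2,3,4,5,6,7}
Path to 6: b·c·c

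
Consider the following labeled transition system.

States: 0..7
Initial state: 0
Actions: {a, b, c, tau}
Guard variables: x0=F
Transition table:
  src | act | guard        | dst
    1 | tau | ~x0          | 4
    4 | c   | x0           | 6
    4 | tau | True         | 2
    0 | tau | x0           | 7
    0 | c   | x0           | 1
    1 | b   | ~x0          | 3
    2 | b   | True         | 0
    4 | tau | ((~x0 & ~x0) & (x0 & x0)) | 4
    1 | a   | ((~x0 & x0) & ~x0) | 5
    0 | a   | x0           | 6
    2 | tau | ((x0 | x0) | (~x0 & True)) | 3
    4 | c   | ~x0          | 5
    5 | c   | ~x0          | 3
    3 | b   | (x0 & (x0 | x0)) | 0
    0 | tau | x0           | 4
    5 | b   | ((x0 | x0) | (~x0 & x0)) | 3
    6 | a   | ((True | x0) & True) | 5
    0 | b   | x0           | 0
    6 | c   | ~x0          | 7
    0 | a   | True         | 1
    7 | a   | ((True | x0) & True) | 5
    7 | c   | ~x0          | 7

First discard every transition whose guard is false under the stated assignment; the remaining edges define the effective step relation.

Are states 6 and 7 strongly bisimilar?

Bisimulation quotient by refinement:
  round 0: {{0,1,2,3,4,5,6,7}}
  round 1: {{0},{1,2},{3},{4},{5},{6,7}}
  round 2: {{0},{1},{2},{3},{4},{5},{6,7}}
7 equivalence class(es) (converged in 3)
[6]={6,7}  [7]={6,7}

Answer: BISIMILAR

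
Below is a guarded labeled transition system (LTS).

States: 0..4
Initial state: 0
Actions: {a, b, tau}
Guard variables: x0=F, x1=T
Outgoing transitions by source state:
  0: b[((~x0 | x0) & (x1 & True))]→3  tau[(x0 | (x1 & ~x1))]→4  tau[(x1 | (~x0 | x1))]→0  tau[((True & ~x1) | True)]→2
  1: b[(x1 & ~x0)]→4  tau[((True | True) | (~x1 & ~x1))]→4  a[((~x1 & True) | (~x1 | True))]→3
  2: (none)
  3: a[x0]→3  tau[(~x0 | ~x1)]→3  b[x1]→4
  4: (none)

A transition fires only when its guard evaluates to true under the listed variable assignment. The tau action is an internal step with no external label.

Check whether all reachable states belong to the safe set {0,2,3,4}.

Safe = {0,2,3,4}
Reachable = {0,2,3,4}
  0: ✓
  2: ✓
  3: ✓
  4: ✓

Answer: INVARIANT HOLDS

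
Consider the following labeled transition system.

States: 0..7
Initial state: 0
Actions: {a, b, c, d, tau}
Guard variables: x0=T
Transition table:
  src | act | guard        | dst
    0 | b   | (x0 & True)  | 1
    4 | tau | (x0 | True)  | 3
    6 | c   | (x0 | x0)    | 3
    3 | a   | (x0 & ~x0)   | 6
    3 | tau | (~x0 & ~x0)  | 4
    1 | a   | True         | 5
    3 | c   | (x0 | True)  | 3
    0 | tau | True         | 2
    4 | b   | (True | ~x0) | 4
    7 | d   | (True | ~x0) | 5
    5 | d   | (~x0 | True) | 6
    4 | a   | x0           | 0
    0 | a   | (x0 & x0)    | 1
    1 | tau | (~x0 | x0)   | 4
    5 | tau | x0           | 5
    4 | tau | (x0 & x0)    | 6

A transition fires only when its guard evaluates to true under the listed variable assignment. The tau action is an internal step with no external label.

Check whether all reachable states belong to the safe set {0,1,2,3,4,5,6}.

Allowed set {0,1,2,3,4,5,6}
R = {0,1,2,3,4,5,6}
  0: safe
  1: safe
  2: safe
  3: safe
  4: safe
  5: safe
  6: safe

Answer: INVARIANT HOLDS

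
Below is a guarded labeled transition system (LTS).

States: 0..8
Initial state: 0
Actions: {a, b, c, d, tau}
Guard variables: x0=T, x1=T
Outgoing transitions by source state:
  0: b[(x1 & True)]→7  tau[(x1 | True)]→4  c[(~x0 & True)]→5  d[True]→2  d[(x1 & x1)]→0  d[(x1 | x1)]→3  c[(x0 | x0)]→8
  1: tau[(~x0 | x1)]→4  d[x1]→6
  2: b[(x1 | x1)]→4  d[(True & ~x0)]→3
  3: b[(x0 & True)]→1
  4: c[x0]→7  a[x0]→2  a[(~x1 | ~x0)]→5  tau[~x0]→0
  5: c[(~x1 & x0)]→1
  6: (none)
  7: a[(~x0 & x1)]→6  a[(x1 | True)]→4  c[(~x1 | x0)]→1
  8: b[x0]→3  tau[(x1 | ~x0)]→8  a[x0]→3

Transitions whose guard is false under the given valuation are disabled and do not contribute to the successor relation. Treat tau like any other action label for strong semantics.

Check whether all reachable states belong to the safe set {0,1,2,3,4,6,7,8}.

Answer: INVARIANT HOLDS

Analysis:
Inv-set: {0,1,2,3,4,6,7,8}
R = {0,1,2,3,4,6,7,8}
  0: ✓
  1: ✓
  2: ✓
  3: ✓
  4: ✓
  6: ✓
  7: ✓
  8: ✓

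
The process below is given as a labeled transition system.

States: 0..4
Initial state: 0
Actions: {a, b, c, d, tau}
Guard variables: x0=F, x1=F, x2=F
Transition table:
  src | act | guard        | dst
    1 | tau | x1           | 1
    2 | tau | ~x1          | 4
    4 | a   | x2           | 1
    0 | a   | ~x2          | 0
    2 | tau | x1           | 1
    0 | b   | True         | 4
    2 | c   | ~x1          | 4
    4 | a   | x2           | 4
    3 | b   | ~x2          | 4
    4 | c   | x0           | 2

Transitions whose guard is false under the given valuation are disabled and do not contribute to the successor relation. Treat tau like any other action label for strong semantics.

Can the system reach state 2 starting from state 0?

Answer: UNREACHABLE

Analysis:
After dropping false guards: 5 live edges.
Layer 0: {0}
Layer 1: {4}  total {0,4}
R = {0,4}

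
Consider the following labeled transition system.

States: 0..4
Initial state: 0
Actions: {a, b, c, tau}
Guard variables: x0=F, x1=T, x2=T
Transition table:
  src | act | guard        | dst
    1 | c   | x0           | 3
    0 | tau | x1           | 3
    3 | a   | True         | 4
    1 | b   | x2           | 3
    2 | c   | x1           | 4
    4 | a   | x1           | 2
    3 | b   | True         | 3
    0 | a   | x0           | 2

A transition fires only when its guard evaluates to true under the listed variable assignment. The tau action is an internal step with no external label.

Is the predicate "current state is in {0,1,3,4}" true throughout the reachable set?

Answer: INVARIANT VIOLATED at state 2

Working:
Allowed set {0,1,3,4}
Reach set: {0,2,3,4}
  0: ok
  2: VIOLATES
  3: ok
  4: ok
counterexample path to 2: tau·a·a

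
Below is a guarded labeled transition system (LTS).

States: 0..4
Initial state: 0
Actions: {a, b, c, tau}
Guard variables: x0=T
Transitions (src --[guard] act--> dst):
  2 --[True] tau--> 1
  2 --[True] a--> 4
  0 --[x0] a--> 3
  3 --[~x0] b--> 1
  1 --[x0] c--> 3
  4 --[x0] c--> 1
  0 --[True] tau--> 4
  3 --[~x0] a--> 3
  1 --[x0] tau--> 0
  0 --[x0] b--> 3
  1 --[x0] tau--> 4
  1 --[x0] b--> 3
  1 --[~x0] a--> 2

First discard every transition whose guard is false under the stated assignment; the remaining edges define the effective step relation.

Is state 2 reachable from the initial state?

After dropping false guards: 10 live edges.
Layer 0: {0}
Layer 1: {3,4}  total {0,3,4}
Layer 2: {1}  total {0,1,3,4}
R = {0,1,3,4}

Answer: UNREACHABLE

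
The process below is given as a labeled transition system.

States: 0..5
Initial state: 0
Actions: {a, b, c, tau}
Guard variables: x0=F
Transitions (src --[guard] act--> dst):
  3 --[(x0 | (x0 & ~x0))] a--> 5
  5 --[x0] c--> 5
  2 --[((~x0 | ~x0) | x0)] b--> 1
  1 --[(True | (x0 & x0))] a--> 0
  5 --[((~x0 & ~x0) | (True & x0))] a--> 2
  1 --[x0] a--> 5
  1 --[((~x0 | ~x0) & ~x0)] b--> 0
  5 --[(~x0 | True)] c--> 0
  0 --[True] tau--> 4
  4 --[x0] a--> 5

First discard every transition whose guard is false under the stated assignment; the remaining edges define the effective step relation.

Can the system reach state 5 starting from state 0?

After dropping false guards: 6 live edges.
depth 0: {0}
depth 1: {4}  now seen {0,4}
Reachable = {0,4}

Answer: UNREACHABLE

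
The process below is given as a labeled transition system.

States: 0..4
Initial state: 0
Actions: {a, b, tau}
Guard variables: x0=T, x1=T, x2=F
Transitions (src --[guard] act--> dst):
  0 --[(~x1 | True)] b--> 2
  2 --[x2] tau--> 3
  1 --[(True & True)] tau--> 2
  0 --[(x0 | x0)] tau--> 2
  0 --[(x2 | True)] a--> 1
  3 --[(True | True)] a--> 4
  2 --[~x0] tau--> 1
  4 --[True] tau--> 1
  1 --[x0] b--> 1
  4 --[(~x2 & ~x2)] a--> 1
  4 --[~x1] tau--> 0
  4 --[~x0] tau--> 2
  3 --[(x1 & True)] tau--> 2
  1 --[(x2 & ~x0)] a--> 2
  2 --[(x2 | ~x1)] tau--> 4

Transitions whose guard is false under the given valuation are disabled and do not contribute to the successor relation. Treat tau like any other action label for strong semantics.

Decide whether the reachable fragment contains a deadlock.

Reachable = {0,1,2}
  0: a→1  b→2  tau→2  [deg 3]
  1: b→1  tau→2  [deg 2]
  2: ∅  [STUCK]
trace reaching 2: b

Answer: DEADLOCK at state 2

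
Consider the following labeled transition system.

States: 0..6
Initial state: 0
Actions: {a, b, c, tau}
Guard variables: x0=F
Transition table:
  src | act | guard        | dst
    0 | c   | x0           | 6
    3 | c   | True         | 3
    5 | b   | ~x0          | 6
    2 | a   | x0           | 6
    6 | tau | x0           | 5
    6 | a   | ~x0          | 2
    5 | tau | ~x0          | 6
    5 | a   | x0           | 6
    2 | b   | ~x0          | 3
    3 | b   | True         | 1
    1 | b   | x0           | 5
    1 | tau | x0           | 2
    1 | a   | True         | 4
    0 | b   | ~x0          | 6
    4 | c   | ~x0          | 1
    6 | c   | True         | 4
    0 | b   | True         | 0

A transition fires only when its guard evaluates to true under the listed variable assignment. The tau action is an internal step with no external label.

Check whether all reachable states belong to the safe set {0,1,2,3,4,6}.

Inv-set: {0,1,2,3,4,6}
R = {0,1,2,3,4,6}
  0: ok
  1: ok
  2: ok
  3: ok
  4: ok
  6: ok

Answer: INVARIANT HOLDS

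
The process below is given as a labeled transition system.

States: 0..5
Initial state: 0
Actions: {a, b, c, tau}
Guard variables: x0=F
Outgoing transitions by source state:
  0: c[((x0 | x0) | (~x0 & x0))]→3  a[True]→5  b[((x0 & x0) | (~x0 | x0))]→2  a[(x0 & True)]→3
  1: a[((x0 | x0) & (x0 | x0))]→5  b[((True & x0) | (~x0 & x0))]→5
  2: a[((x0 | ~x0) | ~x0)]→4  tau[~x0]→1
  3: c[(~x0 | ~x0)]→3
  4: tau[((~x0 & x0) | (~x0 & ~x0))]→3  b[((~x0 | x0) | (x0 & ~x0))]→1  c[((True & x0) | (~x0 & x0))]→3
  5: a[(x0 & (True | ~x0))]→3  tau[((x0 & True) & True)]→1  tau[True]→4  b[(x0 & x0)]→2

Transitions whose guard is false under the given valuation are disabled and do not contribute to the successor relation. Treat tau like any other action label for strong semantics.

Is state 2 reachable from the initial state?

After dropping false guards: 8 live edges.
Layer 0: {0}
Layer 1: {2,5}  cumulative {0,2,5}
Layer 2: {1,4}  cumulative {0,1,2,4,5}
Layer 3: {3}  cumulative {0,1,2,3,4,5}
Reachable = {0,1,2,3,4,5}
Path to 2: b

Answer: REACHABLE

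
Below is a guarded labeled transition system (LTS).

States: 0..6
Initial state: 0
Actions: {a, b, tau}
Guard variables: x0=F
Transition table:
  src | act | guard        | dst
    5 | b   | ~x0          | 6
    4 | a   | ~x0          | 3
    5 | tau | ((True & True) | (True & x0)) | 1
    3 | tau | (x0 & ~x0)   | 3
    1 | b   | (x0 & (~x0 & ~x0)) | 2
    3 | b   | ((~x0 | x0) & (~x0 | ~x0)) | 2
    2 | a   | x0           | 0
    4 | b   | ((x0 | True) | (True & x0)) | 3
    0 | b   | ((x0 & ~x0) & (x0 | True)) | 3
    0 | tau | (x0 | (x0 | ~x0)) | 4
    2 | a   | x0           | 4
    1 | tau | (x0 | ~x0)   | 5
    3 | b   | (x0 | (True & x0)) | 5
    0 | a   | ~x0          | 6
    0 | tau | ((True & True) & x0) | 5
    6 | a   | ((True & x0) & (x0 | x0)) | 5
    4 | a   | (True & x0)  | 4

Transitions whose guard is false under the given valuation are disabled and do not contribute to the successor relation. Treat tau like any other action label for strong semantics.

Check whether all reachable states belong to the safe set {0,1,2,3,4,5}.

Allowed set {0,1,2,3,4,5}
Reach set: {0,2,3,4,6}
  0: safe
  2: safe
  3: safe
  4: safe
  6: ✗ unsafe
counterexample path to 6: a

Answer: INVARIANT VIOLATED at state 6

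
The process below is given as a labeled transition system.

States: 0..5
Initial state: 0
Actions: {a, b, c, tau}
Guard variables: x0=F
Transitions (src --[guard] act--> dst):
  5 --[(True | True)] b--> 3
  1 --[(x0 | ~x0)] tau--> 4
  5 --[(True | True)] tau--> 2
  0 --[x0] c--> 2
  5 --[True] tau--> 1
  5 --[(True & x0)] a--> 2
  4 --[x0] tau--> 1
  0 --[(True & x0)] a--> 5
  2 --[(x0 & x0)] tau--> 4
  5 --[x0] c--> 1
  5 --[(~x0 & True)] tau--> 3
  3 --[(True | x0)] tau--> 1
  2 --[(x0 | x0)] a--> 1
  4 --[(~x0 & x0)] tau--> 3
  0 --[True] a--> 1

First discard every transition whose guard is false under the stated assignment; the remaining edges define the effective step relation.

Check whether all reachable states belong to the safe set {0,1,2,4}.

Allowed set {0,1,2,4}
R = {0,1,4}
  0: ok
  1: ok
  4: ok

Answer: INVARIANT HOLDS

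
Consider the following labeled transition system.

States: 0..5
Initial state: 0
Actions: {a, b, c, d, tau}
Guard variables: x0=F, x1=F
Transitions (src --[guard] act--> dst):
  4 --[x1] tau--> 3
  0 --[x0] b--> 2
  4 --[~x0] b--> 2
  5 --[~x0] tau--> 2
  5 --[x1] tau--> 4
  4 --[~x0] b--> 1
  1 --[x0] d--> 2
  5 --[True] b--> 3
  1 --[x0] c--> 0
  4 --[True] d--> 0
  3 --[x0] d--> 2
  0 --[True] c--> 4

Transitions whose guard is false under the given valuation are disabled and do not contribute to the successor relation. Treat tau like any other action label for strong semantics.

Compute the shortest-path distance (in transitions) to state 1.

Breadth-first toward 1:
  L0 = {0}
  L1 = {4}
  L2 = {1,2}
depth(1)=2, e.g. c·b

Answer: 2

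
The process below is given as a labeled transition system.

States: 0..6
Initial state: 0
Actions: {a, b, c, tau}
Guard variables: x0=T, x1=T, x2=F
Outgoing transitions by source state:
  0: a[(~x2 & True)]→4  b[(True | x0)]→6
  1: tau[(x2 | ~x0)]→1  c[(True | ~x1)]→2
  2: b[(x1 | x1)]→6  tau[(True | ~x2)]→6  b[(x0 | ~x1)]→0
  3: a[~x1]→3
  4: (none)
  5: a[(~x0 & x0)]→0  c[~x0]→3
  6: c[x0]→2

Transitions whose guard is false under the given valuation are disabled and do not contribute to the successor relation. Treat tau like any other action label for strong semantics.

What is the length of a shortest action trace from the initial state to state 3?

Breadth-first toward 3:
  Layer 0: {0}
  Layer 1: {4,6}
  Layer 2: {2}
3 never appears.

Answer: UNREACHABLE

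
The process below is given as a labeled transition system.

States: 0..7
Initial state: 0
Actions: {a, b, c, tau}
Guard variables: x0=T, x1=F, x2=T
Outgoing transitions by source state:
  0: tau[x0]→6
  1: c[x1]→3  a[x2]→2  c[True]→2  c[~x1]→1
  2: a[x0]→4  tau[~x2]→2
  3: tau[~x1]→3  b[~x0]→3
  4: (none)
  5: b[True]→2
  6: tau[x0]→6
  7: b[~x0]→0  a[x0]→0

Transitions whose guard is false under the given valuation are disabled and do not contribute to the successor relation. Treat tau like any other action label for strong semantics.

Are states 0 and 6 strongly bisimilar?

Refine partition for ~:
  round 0: {{0,1,2,3,4,5,6,7}}
  round 1: {{0,3,6},{1},{2,7},{4},{5}}
  round 2: {{0,3,6},{1},{2},{4},{5},{7}}
6 equivalence class(es) (converged in 3)
[0]={0,3,6}  [6]={0,3,6}

Answer: BISIMILAR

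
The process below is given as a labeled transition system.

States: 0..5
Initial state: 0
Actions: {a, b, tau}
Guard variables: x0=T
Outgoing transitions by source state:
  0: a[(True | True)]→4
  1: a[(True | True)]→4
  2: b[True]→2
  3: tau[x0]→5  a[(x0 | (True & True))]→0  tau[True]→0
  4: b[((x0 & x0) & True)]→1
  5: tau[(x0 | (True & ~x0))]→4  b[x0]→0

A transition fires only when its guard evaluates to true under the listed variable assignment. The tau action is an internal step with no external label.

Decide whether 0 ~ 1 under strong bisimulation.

Answer: BISIMILAR

Analysis:
Compute ~ classes (split until stable):
  π0 = {{0,1,2,3,4,5}}
  π1 = {{0,1},{2,4},{3},{5}}
  π2 = {{0,1},{2},{3},{4},{5}}
stable after 3 split(s): 5 block(s)
class of 0: {0,1}; class of 1: {0,1}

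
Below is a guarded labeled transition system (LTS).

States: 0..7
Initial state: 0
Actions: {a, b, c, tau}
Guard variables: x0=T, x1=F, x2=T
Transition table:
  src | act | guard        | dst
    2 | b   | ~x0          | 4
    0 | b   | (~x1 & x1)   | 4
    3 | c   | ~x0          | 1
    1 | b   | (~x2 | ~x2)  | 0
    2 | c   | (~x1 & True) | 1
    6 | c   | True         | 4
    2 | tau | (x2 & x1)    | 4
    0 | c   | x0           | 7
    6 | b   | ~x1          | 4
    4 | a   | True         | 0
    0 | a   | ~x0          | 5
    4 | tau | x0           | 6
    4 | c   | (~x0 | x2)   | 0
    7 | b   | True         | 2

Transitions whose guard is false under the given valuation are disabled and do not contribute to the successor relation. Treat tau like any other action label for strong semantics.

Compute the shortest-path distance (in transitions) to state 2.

Layered search for 2:
  Layer 0: {0}
  Layer 1: {7}
  Layer 2: {2}
depth(2)=2, e.g. c·b

Answer: 2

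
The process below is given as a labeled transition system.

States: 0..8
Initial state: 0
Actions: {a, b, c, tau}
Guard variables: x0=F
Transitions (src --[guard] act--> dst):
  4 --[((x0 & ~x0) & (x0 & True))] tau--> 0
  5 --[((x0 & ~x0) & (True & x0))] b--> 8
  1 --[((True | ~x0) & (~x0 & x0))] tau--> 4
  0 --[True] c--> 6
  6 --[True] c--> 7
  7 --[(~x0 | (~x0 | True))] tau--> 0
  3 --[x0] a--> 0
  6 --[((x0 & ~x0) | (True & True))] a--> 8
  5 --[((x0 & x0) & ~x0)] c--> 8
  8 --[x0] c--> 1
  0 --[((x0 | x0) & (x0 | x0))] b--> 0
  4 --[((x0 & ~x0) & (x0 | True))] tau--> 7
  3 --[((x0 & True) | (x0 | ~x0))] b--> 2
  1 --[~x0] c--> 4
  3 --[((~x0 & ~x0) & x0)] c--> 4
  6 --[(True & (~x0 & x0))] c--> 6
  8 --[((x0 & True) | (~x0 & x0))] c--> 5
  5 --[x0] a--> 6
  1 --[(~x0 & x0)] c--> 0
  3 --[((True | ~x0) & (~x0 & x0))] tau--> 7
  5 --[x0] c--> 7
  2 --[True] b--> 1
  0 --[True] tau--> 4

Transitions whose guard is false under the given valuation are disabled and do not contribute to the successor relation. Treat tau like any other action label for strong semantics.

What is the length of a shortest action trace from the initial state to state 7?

Answer: 2

Trace:
Breadth-first toward 7:
  L0 = {0}
  L1 = {4,6}
  L2 = {7,8}
7 enters at depth 2; path c·c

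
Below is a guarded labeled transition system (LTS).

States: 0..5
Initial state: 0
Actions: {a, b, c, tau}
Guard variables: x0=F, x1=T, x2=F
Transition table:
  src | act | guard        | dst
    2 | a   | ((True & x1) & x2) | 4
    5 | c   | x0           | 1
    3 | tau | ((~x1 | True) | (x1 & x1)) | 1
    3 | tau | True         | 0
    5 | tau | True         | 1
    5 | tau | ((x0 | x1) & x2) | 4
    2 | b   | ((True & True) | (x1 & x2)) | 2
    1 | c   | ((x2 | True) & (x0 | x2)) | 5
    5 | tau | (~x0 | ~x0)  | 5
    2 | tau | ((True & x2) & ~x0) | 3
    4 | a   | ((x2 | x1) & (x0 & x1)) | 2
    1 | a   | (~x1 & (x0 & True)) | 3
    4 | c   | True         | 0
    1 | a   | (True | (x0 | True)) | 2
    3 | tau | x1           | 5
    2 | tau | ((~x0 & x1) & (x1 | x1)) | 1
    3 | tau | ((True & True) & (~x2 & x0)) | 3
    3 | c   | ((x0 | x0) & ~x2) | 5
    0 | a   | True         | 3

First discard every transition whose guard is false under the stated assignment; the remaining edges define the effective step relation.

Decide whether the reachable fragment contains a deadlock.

Reachable = {0,1,2,3,5}
  0: a→3  [deg 1]
  1: a→2  [deg 1]
  2: b→2  tau→1  [deg 2]
  3: tau→0  tau→1  tau→5  [deg 3]
  5: tau→1  tau→5  [deg 2]

Answer: DEADLOCK-FREE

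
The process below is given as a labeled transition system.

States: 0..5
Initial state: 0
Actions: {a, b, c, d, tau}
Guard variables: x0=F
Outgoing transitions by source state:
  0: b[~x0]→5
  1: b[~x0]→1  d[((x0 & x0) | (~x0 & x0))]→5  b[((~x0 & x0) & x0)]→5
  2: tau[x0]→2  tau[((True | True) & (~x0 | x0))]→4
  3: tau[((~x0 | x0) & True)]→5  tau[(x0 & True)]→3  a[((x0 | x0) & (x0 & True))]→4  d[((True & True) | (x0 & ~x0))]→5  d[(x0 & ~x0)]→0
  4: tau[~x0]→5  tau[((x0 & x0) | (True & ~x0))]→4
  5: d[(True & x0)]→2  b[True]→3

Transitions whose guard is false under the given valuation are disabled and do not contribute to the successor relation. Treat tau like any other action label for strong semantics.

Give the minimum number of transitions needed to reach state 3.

Breadth-first toward 3:
  depth 0: {0}
  depth 1: {5}
  depth 2: {3}
first hit 3 at d=2 via b·b

Answer: 2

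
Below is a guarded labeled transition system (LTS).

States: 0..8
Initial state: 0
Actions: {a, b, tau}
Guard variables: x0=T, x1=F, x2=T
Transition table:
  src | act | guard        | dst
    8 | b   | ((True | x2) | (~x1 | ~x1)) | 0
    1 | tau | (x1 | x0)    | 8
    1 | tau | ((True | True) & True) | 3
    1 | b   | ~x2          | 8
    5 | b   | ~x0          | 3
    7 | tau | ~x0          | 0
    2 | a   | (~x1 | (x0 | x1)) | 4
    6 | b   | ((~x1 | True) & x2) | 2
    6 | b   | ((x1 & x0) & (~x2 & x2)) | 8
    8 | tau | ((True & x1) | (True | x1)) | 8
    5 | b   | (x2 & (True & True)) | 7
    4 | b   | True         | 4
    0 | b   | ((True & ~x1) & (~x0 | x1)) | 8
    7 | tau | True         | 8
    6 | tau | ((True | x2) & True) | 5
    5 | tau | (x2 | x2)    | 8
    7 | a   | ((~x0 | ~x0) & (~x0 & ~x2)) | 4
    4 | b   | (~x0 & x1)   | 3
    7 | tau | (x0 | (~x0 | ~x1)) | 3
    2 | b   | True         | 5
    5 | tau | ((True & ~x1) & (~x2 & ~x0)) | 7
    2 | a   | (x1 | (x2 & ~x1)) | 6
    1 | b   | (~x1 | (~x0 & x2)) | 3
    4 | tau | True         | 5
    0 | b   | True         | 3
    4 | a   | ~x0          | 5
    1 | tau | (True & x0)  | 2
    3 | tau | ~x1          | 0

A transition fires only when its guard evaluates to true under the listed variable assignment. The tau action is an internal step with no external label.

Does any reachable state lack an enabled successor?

Answer: DEADLOCK-FREE

Trace:
Reachable = {0,3}
  0: b→3  [1 exit(s)]
  3: tau→0  [1 exit(s)]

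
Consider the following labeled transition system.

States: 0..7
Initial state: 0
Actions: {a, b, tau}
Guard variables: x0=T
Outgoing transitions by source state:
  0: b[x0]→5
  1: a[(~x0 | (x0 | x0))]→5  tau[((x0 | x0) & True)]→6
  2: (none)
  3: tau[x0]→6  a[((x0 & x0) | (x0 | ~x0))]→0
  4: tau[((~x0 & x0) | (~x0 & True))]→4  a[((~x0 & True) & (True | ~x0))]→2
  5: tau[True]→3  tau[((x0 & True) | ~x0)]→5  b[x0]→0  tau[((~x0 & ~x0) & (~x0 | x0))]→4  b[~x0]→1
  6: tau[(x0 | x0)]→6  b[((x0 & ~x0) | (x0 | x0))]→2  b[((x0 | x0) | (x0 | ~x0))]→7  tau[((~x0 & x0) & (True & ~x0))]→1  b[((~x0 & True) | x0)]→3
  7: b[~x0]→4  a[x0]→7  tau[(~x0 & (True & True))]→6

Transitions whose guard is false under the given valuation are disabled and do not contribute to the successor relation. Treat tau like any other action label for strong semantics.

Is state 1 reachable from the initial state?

After dropping false guards: 13 live edges.
L0 = {0}
L1 = {5}  cumulative {0,5}
L2 = {3}  cumulative {0,3,5}
L3 = {6}  cumulative {0,3,5,6}
L4 = {2,7}  cumulative {0,2,3,5,6,7}
Reachable = {0,2,3,5,6,7}

Answer: UNREACHABLE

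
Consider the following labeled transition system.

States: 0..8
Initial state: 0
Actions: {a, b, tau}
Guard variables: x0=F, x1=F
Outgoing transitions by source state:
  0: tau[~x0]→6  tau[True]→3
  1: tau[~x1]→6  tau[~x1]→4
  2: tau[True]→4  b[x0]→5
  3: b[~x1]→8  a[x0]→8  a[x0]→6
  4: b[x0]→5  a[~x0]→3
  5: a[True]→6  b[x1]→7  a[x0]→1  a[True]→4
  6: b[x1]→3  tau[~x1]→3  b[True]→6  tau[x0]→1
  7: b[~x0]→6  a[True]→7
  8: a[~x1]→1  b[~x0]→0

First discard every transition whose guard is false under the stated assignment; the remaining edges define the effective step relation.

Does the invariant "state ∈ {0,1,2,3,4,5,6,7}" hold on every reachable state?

Answer: INVARIANT VIOLATED at state 8

Trace:
Safe = {0,1,2,3,4,5,6,7}
R = {0,1,3,4,6,8}
  0: ✓
  1: ✓
  3: ✓
  4: ✓
  6: ✓
  8: VIOLATES
counterexample path to 8: tau·b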